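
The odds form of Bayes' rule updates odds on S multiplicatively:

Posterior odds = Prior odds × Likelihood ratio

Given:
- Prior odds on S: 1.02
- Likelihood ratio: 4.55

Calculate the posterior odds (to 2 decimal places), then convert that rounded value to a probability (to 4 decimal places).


Step 1: Calculate posterior odds
Posterior odds = Prior odds × LR
               = 1.02 × 4.55
               = 4.64

Step 2: Convert to probability
P(S|E) = Posterior odds / (1 + Posterior odds)
       = 4.64 / (1 + 4.64)
       = 4.64 / 5.64
       = 0.8227

The evidence increased P(S) from 0.5050 to 0.8227.


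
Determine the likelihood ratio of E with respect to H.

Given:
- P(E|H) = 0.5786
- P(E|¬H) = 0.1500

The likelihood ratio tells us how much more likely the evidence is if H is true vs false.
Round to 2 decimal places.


Likelihood Ratio (LR) = P(E|H) / P(E|¬H)

LR = 0.5786 / 0.1500
   = 3.86

The evidence is 3.86 times more likely if H is true than if H is false.
Since LR > 1, the evidence supports H over ¬H.


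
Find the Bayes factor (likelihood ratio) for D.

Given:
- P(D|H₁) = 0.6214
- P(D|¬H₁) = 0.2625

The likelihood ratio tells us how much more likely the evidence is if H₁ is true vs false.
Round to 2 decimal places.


Likelihood Ratio (LR) = P(D|H₁) / P(D|¬H₁)

LR = 0.6214 / 0.2625
   = 2.37

The evidence is 2.37 times more likely if H₁ is true than if H₁ is false.
Because LR exceeds 1, D is evidence for H₁.


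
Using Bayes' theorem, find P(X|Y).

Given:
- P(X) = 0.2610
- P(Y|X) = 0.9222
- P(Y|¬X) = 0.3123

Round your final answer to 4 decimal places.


Bayes' theorem: P(X|Y) = P(Y|X) × P(X) / P(Y)

Step 1: Calculate P(Y) using law of total probability
P(Y) = P(Y|X)P(X) + P(Y|¬X)P(¬X)
     = 0.9222 × 0.2610 + 0.3123 × 0.7390
     = 0.24069420 + 0.23078970
     = 0.47148390

Step 2: Apply Bayes' theorem
P(X|Y) = P(Y|X) × P(X) / P(Y)
       = 0.24069420 / 0.47148390
       = 0.5105


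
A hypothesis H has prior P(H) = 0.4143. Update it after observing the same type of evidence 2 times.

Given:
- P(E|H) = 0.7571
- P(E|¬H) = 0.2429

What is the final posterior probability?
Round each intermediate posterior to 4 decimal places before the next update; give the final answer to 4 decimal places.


Sequential Bayesian updating:

Initial prior: P(H) = 0.4143

Update 1:
  P(E) = 0.7571 × 0.4143 + 0.2429 × 0.5857 = 0.31366653 + 0.14226653 = 0.45593306
  P(H|E) = 0.31366653 / 0.45593306 = 0.6880

Update 2:
  P(E) = 0.7571 × 0.6880 + 0.2429 × 0.3120 = 0.52088480 + 0.07578480 = 0.59666960
  P(H|E) = 0.52088480 / 0.59666960 = 0.8730

Final posterior: 0.8730


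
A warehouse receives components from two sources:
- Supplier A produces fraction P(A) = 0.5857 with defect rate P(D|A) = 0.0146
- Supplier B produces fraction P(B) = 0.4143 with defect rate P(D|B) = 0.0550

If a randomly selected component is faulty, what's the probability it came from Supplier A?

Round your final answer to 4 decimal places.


Let A = from Supplier A, D = faulty

Given:
- P(A) = 0.5857, P(B) = 0.4143
- P(D|A) = 0.0146, P(D|B) = 0.0550

Step 1: Find P(D)
P(D) = P(D|A)P(A) + P(D|B)P(B)
     = 0.0146 × 0.5857 + 0.0550 × 0.4143
     = 0.00855122 + 0.02278650
     = 0.03133772

Step 2: Apply Bayes' theorem
P(A|D) = P(D|A)P(A) / P(D)
       = 0.00855122 / 0.03133772
       = 0.2729


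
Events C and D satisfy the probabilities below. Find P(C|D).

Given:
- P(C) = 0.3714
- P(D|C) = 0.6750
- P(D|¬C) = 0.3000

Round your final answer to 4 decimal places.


Bayes' theorem: P(C|D) = P(D|C) × P(C) / P(D)

Step 1: Calculate P(D) using law of total probability
P(D) = P(D|C)P(C) + P(D|¬C)P(¬C)
     = 0.6750 × 0.3714 + 0.3000 × 0.6286
     = 0.25069500 + 0.18858000
     = 0.43927500

Step 2: Apply Bayes' theorem
P(C|D) = P(D|C) × P(C) / P(D)
       = 0.25069500 / 0.43927500
       = 0.5707


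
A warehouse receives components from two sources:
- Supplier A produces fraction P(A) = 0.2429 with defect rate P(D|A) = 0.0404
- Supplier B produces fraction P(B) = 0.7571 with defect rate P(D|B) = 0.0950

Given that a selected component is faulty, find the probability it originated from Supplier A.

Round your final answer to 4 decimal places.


Let A = from Supplier A, D = faulty

Given:
- P(A) = 0.2429, P(B) = 0.7571
- P(D|A) = 0.0404, P(D|B) = 0.0950

Step 1: Find P(D)
P(D) = P(D|A)P(A) + P(D|B)P(B)
     = 0.0404 × 0.2429 + 0.0950 × 0.7571
     = 0.00981316 + 0.07192450
     = 0.08173766

Step 2: Apply Bayes' theorem
P(A|D) = P(D|A)P(A) / P(D)
       = 0.00981316 / 0.08173766
       = 0.1201


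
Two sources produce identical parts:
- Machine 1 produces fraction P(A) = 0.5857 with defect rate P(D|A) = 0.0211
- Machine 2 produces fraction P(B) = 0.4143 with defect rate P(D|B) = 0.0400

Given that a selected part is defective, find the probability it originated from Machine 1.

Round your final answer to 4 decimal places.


Let A = from Machine 1, D = defective

Given:
- P(A) = 0.5857, P(B) = 0.4143
- P(D|A) = 0.0211, P(D|B) = 0.0400

Step 1: Find P(D)
P(D) = P(D|A)P(A) + P(D|B)P(B)
     = 0.0211 × 0.5857 + 0.0400 × 0.4143
     = 0.01235827 + 0.01657200
     = 0.02893027

Step 2: Apply Bayes' theorem
P(A|D) = P(D|A)P(A) / P(D)
       = 0.01235827 / 0.02893027
       = 0.4272


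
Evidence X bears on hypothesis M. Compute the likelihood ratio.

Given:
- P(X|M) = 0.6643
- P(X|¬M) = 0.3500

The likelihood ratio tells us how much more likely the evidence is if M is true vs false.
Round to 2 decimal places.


Likelihood Ratio (LR) = P(X|M) / P(X|¬M)

LR = 0.6643 / 0.3500
   = 1.90

The evidence is 1.90 times more likely if M is true than if M is false.
Since LR > 1, the evidence supports M over ¬M.


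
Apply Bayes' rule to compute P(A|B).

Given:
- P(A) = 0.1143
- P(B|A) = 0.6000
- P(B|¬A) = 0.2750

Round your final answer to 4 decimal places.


Bayes' theorem: P(A|B) = P(B|A) × P(A) / P(B)

Step 1: Calculate P(B) using law of total probability
P(B) = P(B|A)P(A) + P(B|¬A)P(¬A)
     = 0.6000 × 0.1143 + 0.2750 × 0.8857
     = 0.06858000 + 0.24356750
     = 0.31214750

Step 2: Apply Bayes' theorem
P(A|B) = P(B|A) × P(A) / P(B)
       = 0.06858000 / 0.31214750
       = 0.2197


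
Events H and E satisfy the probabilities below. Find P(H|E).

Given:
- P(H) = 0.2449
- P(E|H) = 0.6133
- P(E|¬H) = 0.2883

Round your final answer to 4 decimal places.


Bayes' theorem: P(H|E) = P(E|H) × P(H) / P(E)

Step 1: Calculate P(E) using law of total probability
P(E) = P(E|H)P(H) + P(E|¬H)P(¬H)
     = 0.6133 × 0.2449 + 0.2883 × 0.7551
     = 0.15019717 + 0.21769533
     = 0.36789250

Step 2: Apply Bayes' theorem
P(H|E) = P(E|H) × P(H) / P(E)
       = 0.15019717 / 0.36789250
       = 0.4083


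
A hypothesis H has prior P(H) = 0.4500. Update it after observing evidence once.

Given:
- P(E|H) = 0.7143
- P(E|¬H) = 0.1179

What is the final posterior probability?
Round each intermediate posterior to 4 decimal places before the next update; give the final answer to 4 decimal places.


Sequential Bayesian updating:

Initial prior: P(H) = 0.4500

Update 1:
  P(E) = 0.7143 × 0.4500 + 0.1179 × 0.5500 = 0.32143500 + 0.06484500 = 0.38628000
  P(H|E) = 0.32143500 / 0.38628000 = 0.8321

Final posterior: 0.8321


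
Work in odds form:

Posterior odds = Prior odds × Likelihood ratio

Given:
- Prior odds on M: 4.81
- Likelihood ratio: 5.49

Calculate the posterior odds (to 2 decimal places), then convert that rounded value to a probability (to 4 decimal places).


Step 1: Calculate posterior odds
Posterior odds = Prior odds × LR
               = 4.81 × 5.49
               = 26.41

Step 2: Convert to probability
P(M|E) = Posterior odds / (1 + Posterior odds)
       = 26.41 / (1 + 26.41)
       = 26.41 / 27.41
       = 0.9635

The evidence increased P(M) from 0.8279 to 0.9635.


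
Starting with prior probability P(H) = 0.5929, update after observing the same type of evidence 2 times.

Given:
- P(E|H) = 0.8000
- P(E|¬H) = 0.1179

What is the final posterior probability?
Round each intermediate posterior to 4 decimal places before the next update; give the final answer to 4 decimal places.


Sequential Bayesian updating:

Initial prior: P(H) = 0.5929

Update 1:
  P(E) = 0.8000 × 0.5929 + 0.1179 × 0.4071 = 0.47432000 + 0.04799709 = 0.52231709
  P(H|E) = 0.47432000 / 0.52231709 = 0.9081

Update 2:
  P(E) = 0.8000 × 0.9081 + 0.1179 × 0.0919 = 0.72648000 + 0.01083501 = 0.73731501
  P(H|E) = 0.72648000 / 0.73731501 = 0.9853

Final posterior: 0.9853


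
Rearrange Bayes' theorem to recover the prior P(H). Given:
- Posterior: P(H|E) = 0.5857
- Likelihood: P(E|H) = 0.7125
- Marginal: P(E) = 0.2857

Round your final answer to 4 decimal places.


From Bayes' theorem: P(H|E) = P(E|H) × P(H) / P(E)

Rearranging for P(H):
P(H) = P(H|E) × P(E) / P(E|H)
     = 0.5857 × 0.2857 / 0.7125
     = 0.16733449 / 0.7125
     = 0.2349


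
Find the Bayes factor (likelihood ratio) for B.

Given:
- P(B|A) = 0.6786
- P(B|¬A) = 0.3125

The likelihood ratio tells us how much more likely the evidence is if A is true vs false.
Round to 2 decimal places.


Likelihood Ratio (LR) = P(B|A) / P(B|¬A)

LR = 0.6786 / 0.3125
   = 2.17

The evidence is 2.17 times more likely if A is true than if A is false.
Because LR exceeds 1, B is evidence for A.


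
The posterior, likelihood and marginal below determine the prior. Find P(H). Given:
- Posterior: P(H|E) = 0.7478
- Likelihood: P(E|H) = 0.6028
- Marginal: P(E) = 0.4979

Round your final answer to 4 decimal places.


From Bayes' theorem: P(H|E) = P(E|H) × P(H) / P(E)

Rearranging for P(H):
P(H) = P(H|E) × P(E) / P(E|H)
     = 0.7478 × 0.4979 / 0.6028
     = 0.37232962 / 0.6028
     = 0.6177


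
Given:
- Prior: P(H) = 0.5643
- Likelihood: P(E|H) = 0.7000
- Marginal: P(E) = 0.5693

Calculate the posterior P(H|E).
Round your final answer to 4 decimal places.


Using Bayes' theorem:

P(H|E) = P(E|H) × P(H) / P(E)
       = 0.7000 × 0.5643 / 0.5693
       = 0.39501000 / 0.5693
       = 0.6939

The evidence strengthens our belief in H.
Prior: 0.5643 → Posterior: 0.6939


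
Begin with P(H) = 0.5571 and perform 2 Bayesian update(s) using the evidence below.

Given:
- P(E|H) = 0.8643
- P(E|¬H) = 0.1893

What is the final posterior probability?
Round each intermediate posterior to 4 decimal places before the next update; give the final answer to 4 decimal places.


Sequential Bayesian updating:

Initial prior: P(H) = 0.5571

Update 1:
  P(E) = 0.8643 × 0.5571 + 0.1893 × 0.4429 = 0.48150153 + 0.08384097 = 0.56534250
  P(H|E) = 0.48150153 / 0.56534250 = 0.8517

Update 2:
  P(E) = 0.8643 × 0.8517 + 0.1893 × 0.1483 = 0.73612431 + 0.02807319 = 0.76419750
  P(H|E) = 0.73612431 / 0.76419750 = 0.9633

Final posterior: 0.9633


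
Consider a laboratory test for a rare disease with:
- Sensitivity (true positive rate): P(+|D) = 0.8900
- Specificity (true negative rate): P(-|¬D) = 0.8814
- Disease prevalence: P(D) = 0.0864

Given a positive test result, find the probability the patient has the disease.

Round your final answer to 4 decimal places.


Let D = has disease, + = positive test

Given:
- P(D) = 0.0864 (prevalence)
- P(+|D) = 0.8900 (sensitivity)
- P(-|¬D) = 0.8814 (specificity)
- P(+|¬D) = 0.1186 (false positive rate = 1 - specificity)

Step 1: Find P(+)
P(+) = P(+|D)P(D) + P(+|¬D)P(¬D)
     = 0.8900 × 0.0864 + 0.1186 × 0.9136
     = 0.07689600 + 0.10835296
     = 0.18524896

Step 2: Apply Bayes' theorem for P(D|+)
P(D|+) = P(+|D)P(D) / P(+)
       = 0.07689600 / 0.18524896
       = 0.4151


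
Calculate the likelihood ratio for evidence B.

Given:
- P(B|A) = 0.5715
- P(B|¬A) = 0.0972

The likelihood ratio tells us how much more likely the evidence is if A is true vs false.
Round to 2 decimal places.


Likelihood Ratio (LR) = P(B|A) / P(B|¬A)

LR = 0.5715 / 0.0972
   = 5.88

The evidence is 5.88 times more likely if A is true than if A is false.
Since LR > 1, the evidence supports A over ¬A.


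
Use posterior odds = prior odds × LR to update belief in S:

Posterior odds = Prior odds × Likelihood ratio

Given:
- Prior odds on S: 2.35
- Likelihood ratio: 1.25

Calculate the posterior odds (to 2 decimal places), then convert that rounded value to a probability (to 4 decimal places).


Step 1: Calculate posterior odds
Posterior odds = Prior odds × LR
               = 2.35 × 1.25
               = 2.94

Step 2: Convert to probability
P(S|E) = Posterior odds / (1 + Posterior odds)
       = 2.94 / (1 + 2.94)
       = 2.94 / 3.94
       = 0.7462

The evidence increased P(S) from 0.7015 to 0.7462.


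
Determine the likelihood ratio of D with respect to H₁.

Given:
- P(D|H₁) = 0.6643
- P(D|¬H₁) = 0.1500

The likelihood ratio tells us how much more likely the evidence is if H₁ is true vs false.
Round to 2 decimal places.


Likelihood Ratio (LR) = P(D|H₁) / P(D|¬H₁)

LR = 0.6643 / 0.1500
   = 4.43

The evidence is 4.43 times more likely if H₁ is true than if H₁ is false.
LR > 1, so observing D raises the odds in favor of H₁.


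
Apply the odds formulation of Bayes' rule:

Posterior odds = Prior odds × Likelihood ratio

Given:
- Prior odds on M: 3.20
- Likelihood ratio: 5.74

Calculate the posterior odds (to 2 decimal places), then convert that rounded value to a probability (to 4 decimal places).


Step 1: Calculate posterior odds
Posterior odds = Prior odds × LR
               = 3.20 × 5.74
               = 18.37

Step 2: Convert to probability
P(M|E) = Posterior odds / (1 + Posterior odds)
       = 18.37 / (1 + 18.37)
       = 18.37 / 19.37
       = 0.9484

The evidence increased P(M) from 0.7619 to 0.9484.


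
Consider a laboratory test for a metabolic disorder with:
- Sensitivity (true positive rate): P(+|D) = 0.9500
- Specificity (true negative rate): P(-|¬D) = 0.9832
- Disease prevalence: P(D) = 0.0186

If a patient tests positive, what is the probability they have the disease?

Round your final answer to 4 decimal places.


Let D = has disease, + = positive test

Given:
- P(D) = 0.0186 (prevalence)
- P(+|D) = 0.9500 (sensitivity)
- P(-|¬D) = 0.9832 (specificity)
- P(+|¬D) = 0.0168 (false positive rate = 1 - specificity)

Step 1: Find P(+)
P(+) = P(+|D)P(D) + P(+|¬D)P(¬D)
     = 0.9500 × 0.0186 + 0.0168 × 0.9814
     = 0.01767000 + 0.01648752
     = 0.03415752

Step 2: Apply Bayes' theorem for P(D|+)
P(D|+) = P(+|D)P(D) / P(+)
       = 0.01767000 / 0.03415752
       = 0.5173


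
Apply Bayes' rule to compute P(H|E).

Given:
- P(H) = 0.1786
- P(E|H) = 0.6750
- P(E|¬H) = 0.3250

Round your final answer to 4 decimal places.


Bayes' theorem: P(H|E) = P(E|H) × P(H) / P(E)

Step 1: Calculate P(E) using law of total probability
P(E) = P(E|H)P(H) + P(E|¬H)P(¬H)
     = 0.6750 × 0.1786 + 0.3250 × 0.8214
     = 0.12055500 + 0.26695500
     = 0.38751000

Step 2: Apply Bayes' theorem
P(H|E) = P(E|H) × P(H) / P(E)
       = 0.12055500 / 0.38751000
       = 0.3111


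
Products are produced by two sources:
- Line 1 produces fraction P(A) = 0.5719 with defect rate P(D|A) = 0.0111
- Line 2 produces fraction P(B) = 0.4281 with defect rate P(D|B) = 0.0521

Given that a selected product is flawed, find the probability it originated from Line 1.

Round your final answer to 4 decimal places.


Let A = from Line 1, D = flawed

Given:
- P(A) = 0.5719, P(B) = 0.4281
- P(D|A) = 0.0111, P(D|B) = 0.0521

Step 1: Find P(D)
P(D) = P(D|A)P(A) + P(D|B)P(B)
     = 0.0111 × 0.5719 + 0.0521 × 0.4281
     = 0.00634809 + 0.02230401
     = 0.02865210

Step 2: Apply Bayes' theorem
P(A|D) = P(D|A)P(A) / P(D)
       = 0.00634809 / 0.02865210
       = 0.2216


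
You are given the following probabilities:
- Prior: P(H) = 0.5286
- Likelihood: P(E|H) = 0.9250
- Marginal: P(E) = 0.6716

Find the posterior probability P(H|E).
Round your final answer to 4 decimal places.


Using Bayes' theorem:

P(H|E) = P(E|H) × P(H) / P(E)
       = 0.9250 × 0.5286 / 0.6716
       = 0.48895500 / 0.6716
       = 0.7280

The evidence strengthens our belief in H.
Prior: 0.5286 → Posterior: 0.7280


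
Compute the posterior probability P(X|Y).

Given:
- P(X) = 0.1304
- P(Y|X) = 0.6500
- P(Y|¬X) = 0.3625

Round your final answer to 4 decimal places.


Bayes' theorem: P(X|Y) = P(Y|X) × P(X) / P(Y)

Step 1: Calculate P(Y) using law of total probability
P(Y) = P(Y|X)P(X) + P(Y|¬X)P(¬X)
     = 0.6500 × 0.1304 + 0.3625 × 0.8696
     = 0.08476000 + 0.31523000
     = 0.39999000

Step 2: Apply Bayes' theorem
P(X|Y) = P(Y|X) × P(X) / P(Y)
       = 0.08476000 / 0.39999000
       = 0.2119


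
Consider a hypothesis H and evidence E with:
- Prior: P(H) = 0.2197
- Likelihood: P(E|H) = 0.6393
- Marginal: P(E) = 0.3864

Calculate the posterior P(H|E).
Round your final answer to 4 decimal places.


Using Bayes' theorem:

P(H|E) = P(E|H) × P(H) / P(E)
       = 0.6393 × 0.2197 / 0.3864
       = 0.14045421 / 0.3864
       = 0.3635

The evidence strengthens our belief in H.
Prior: 0.2197 → Posterior: 0.3635


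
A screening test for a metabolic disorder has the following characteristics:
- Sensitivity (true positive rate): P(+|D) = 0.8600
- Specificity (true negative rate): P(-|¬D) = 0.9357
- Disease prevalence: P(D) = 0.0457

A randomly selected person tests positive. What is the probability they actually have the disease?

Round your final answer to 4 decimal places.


Let D = has disease, + = positive test

Given:
- P(D) = 0.0457 (prevalence)
- P(+|D) = 0.8600 (sensitivity)
- P(-|¬D) = 0.9357 (specificity)
- P(+|¬D) = 0.0643 (false positive rate = 1 - specificity)

Step 1: Find P(+)
P(+) = P(+|D)P(D) + P(+|¬D)P(¬D)
     = 0.8600 × 0.0457 + 0.0643 × 0.9543
     = 0.03930200 + 0.06136149
     = 0.10066349

Step 2: Apply Bayes' theorem for P(D|+)
P(D|+) = P(+|D)P(D) / P(+)
       = 0.03930200 / 0.10066349
       = 0.3904


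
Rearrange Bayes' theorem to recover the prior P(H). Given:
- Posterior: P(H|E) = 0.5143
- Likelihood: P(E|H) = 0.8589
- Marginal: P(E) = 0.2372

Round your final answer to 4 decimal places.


From Bayes' theorem: P(H|E) = P(E|H) × P(H) / P(E)

Rearranging for P(H):
P(H) = P(H|E) × P(E) / P(E|H)
     = 0.5143 × 0.2372 / 0.8589
     = 0.12199196 / 0.8589
     = 0.1420


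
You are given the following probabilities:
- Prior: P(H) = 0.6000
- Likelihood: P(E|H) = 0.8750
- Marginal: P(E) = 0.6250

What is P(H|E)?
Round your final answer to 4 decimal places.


Using Bayes' theorem:

P(H|E) = P(E|H) × P(H) / P(E)
       = 0.8750 × 0.6000 / 0.6250
       = 0.52500000 / 0.6250
       = 0.8400

The evidence strengthens our belief in H.
Prior: 0.6000 → Posterior: 0.8400


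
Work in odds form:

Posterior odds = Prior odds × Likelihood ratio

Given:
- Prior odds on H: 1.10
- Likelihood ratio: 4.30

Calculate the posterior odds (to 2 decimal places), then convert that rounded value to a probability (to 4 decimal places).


Step 1: Calculate posterior odds
Posterior odds = Prior odds × LR
               = 1.10 × 4.30
               = 4.73

Step 2: Convert to probability
P(H|E) = Posterior odds / (1 + Posterior odds)
       = 4.73 / (1 + 4.73)
       = 4.73 / 5.73
       = 0.8255

The evidence increased P(H) from 0.5238 to 0.8255.


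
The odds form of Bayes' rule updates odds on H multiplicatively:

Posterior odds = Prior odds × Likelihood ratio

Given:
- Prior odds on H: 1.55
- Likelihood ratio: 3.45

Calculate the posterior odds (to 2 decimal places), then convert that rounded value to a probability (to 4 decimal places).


Step 1: Calculate posterior odds
Posterior odds = Prior odds × LR
               = 1.55 × 3.45
               = 5.35

Step 2: Convert to probability
P(H|E) = Posterior odds / (1 + Posterior odds)
       = 5.35 / (1 + 5.35)
       = 5.35 / 6.35
       = 0.8425

The evidence increased P(H) from 0.6078 to 0.8425.


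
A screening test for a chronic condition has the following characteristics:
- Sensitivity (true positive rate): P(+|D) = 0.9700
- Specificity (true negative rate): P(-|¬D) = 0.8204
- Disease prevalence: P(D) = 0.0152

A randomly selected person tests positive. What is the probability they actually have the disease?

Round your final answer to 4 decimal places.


Let D = has disease, + = positive test

Given:
- P(D) = 0.0152 (prevalence)
- P(+|D) = 0.9700 (sensitivity)
- P(-|¬D) = 0.8204 (specificity)
- P(+|¬D) = 0.1796 (false positive rate = 1 - specificity)

Step 1: Find P(+)
P(+) = P(+|D)P(D) + P(+|¬D)P(¬D)
     = 0.9700 × 0.0152 + 0.1796 × 0.9848
     = 0.01474400 + 0.17687008
     = 0.19161408

Step 2: Apply Bayes' theorem for P(D|+)
P(D|+) = P(+|D)P(D) / P(+)
       = 0.01474400 / 0.19161408
       = 0.0769


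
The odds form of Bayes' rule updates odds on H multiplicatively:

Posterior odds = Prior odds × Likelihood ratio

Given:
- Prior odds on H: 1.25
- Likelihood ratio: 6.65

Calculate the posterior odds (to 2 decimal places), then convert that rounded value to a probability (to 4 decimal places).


Step 1: Calculate posterior odds
Posterior odds = Prior odds × LR
               = 1.25 × 6.65
               = 8.31

Step 2: Convert to probability
P(H|E) = Posterior odds / (1 + Posterior odds)
       = 8.31 / (1 + 8.31)
       = 8.31 / 9.31
       = 0.8926

The evidence increased P(H) from 0.5556 to 0.8926.


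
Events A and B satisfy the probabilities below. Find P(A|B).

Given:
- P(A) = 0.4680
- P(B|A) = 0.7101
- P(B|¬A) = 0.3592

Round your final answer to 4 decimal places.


Bayes' theorem: P(A|B) = P(B|A) × P(A) / P(B)

Step 1: Calculate P(B) using law of total probability
P(B) = P(B|A)P(A) + P(B|¬A)P(¬A)
     = 0.7101 × 0.4680 + 0.3592 × 0.5320
     = 0.33232680 + 0.19109440
     = 0.52342120

Step 2: Apply Bayes' theorem
P(A|B) = P(B|A) × P(A) / P(B)
       = 0.33232680 / 0.52342120
       = 0.6349


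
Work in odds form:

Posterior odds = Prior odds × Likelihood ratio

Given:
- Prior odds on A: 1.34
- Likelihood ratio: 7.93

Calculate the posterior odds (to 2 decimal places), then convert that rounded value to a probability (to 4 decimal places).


Step 1: Calculate posterior odds
Posterior odds = Prior odds × LR
               = 1.34 × 7.93
               = 10.63

Step 2: Convert to probability
P(A|E) = Posterior odds / (1 + Posterior odds)
       = 10.63 / (1 + 10.63)
       = 10.63 / 11.63
       = 0.9140

The evidence increased P(A) from 0.5726 to 0.9140.


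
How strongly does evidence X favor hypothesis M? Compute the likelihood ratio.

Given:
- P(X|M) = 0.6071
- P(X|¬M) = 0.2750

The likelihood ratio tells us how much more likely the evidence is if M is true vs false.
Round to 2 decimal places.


Likelihood Ratio (LR) = P(X|M) / P(X|¬M)

LR = 0.6071 / 0.2750
   = 2.21

The evidence is 2.21 times more likely if M is true than if M is false.
Since LR > 1, the evidence supports M over ¬M.


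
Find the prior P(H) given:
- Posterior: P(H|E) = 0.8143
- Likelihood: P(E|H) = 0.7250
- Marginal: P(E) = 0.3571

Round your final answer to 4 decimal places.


From Bayes' theorem: P(H|E) = P(E|H) × P(H) / P(E)

Rearranging for P(H):
P(H) = P(H|E) × P(E) / P(E|H)
     = 0.8143 × 0.3571 / 0.7250
     = 0.29078653 / 0.7250
     = 0.4011


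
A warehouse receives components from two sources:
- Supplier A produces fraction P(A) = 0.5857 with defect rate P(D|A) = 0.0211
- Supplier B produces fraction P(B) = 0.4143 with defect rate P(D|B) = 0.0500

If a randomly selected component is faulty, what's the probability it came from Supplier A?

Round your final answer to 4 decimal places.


Let A = from Supplier A, D = faulty

Given:
- P(A) = 0.5857, P(B) = 0.4143
- P(D|A) = 0.0211, P(D|B) = 0.0500

Step 1: Find P(D)
P(D) = P(D|A)P(A) + P(D|B)P(B)
     = 0.0211 × 0.5857 + 0.0500 × 0.4143
     = 0.01235827 + 0.02071500
     = 0.03307327

Step 2: Apply Bayes' theorem
P(A|D) = P(D|A)P(A) / P(D)
       = 0.01235827 / 0.03307327
       = 0.3737


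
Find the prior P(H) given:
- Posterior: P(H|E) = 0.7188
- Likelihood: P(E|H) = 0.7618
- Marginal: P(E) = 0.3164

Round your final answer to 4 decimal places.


From Bayes' theorem: P(H|E) = P(E|H) × P(H) / P(E)

Rearranging for P(H):
P(H) = P(H|E) × P(E) / P(E|H)
     = 0.7188 × 0.3164 / 0.7618
     = 0.22742832 / 0.7618
     = 0.2985


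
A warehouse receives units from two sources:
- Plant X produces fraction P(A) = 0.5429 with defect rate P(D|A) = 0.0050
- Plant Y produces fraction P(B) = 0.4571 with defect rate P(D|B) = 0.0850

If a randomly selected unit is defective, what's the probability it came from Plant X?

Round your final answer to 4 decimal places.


Let A = from Plant X, D = defective

Given:
- P(A) = 0.5429, P(B) = 0.4571
- P(D|A) = 0.0050, P(D|B) = 0.0850

Step 1: Find P(D)
P(D) = P(D|A)P(A) + P(D|B)P(B)
     = 0.0050 × 0.5429 + 0.0850 × 0.4571
     = 0.00271450 + 0.03885350
     = 0.04156800

Step 2: Apply Bayes' theorem
P(A|D) = P(D|A)P(A) / P(D)
       = 0.00271450 / 0.04156800
       = 0.0653


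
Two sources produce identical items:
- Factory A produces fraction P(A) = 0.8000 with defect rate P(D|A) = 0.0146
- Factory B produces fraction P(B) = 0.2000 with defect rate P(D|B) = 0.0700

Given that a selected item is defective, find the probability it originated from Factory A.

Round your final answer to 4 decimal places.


Let A = from Factory A, D = defective

Given:
- P(A) = 0.8000, P(B) = 0.2000
- P(D|A) = 0.0146, P(D|B) = 0.0700

Step 1: Find P(D)
P(D) = P(D|A)P(A) + P(D|B)P(B)
     = 0.0146 × 0.8000 + 0.0700 × 0.2000
     = 0.01168000 + 0.01400000
     = 0.02568000

Step 2: Apply Bayes' theorem
P(A|D) = P(D|A)P(A) / P(D)
       = 0.01168000 / 0.02568000
       = 0.4548


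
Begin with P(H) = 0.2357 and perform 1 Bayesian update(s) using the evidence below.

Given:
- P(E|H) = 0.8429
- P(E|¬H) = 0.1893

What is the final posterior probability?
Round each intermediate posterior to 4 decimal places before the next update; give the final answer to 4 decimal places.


Sequential Bayesian updating:

Initial prior: P(H) = 0.2357

Update 1:
  P(E) = 0.8429 × 0.2357 + 0.1893 × 0.7643 = 0.19867153 + 0.14468199 = 0.34335352
  P(H|E) = 0.19867153 / 0.34335352 = 0.5786

Final posterior: 0.5786


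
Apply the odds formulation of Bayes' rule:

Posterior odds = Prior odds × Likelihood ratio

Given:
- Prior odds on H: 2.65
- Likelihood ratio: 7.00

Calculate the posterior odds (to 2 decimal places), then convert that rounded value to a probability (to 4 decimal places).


Step 1: Calculate posterior odds
Posterior odds = Prior odds × LR
               = 2.65 × 7.00
               = 18.55

Step 2: Convert to probability
P(H|E) = Posterior odds / (1 + Posterior odds)
       = 18.55 / (1 + 18.55)
       = 18.55 / 19.55
       = 0.9488

The evidence increased P(H) from 0.7260 to 0.9488.


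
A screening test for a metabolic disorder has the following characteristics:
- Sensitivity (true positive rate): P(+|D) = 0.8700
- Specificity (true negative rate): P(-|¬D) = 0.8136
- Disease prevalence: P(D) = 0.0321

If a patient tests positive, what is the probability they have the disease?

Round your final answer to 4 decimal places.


Let D = has disease, + = positive test

Given:
- P(D) = 0.0321 (prevalence)
- P(+|D) = 0.8700 (sensitivity)
- P(-|¬D) = 0.8136 (specificity)
- P(+|¬D) = 0.1864 (false positive rate = 1 - specificity)

Step 1: Find P(+)
P(+) = P(+|D)P(D) + P(+|¬D)P(¬D)
     = 0.8700 × 0.0321 + 0.1864 × 0.9679
     = 0.02792700 + 0.18041656
     = 0.20834356

Step 2: Apply Bayes' theorem for P(D|+)
P(D|+) = P(+|D)P(D) / P(+)
       = 0.02792700 / 0.20834356
       = 0.1340


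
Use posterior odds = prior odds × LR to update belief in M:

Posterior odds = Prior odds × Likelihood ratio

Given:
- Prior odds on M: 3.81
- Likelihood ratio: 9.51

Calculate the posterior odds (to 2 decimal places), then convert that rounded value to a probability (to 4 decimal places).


Step 1: Calculate posterior odds
Posterior odds = Prior odds × LR
               = 3.81 × 9.51
               = 36.23

Step 2: Convert to probability
P(M|E) = Posterior odds / (1 + Posterior odds)
       = 36.23 / (1 + 36.23)
       = 36.23 / 37.23
       = 0.9731

The evidence increased P(M) from 0.7921 to 0.9731.


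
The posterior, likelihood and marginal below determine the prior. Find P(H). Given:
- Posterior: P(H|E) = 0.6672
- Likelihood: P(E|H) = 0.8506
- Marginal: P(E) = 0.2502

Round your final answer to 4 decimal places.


From Bayes' theorem: P(H|E) = P(E|H) × P(H) / P(E)

Rearranging for P(H):
P(H) = P(H|E) × P(E) / P(E|H)
     = 0.6672 × 0.2502 / 0.8506
     = 0.16693344 / 0.8506
     = 0.1963


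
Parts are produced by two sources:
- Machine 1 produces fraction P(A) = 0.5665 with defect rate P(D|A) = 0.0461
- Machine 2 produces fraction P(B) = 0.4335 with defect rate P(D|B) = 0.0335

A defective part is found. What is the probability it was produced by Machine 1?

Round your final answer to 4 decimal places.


Let A = from Machine 1, D = defective

Given:
- P(A) = 0.5665, P(B) = 0.4335
- P(D|A) = 0.0461, P(D|B) = 0.0335

Step 1: Find P(D)
P(D) = P(D|A)P(A) + P(D|B)P(B)
     = 0.0461 × 0.5665 + 0.0335 × 0.4335
     = 0.02611565 + 0.01452225
     = 0.04063790

Step 2: Apply Bayes' theorem
P(A|D) = P(D|A)P(A) / P(D)
       = 0.02611565 / 0.04063790
       = 0.6426


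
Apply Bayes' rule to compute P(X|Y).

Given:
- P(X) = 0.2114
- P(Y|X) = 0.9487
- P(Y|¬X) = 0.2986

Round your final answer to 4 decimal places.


Bayes' theorem: P(X|Y) = P(Y|X) × P(X) / P(Y)

Step 1: Calculate P(Y) using law of total probability
P(Y) = P(Y|X)P(X) + P(Y|¬X)P(¬X)
     = 0.9487 × 0.2114 + 0.2986 × 0.7886
     = 0.20055518 + 0.23547596
     = 0.43603114

Step 2: Apply Bayes' theorem
P(X|Y) = P(Y|X) × P(X) / P(Y)
       = 0.20055518 / 0.43603114
       = 0.4600


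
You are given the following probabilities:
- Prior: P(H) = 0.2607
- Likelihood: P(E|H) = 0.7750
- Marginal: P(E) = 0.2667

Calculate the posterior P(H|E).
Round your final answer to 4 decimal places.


Using Bayes' theorem:

P(H|E) = P(E|H) × P(H) / P(E)
       = 0.7750 × 0.2607 / 0.2667
       = 0.20204250 / 0.2667
       = 0.7576

The evidence strengthens our belief in H.
Prior: 0.2607 → Posterior: 0.7576


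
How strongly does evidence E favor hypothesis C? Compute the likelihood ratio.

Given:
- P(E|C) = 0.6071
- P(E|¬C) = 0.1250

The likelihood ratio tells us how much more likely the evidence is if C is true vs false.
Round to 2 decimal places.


Likelihood Ratio (LR) = P(E|C) / P(E|¬C)

LR = 0.6071 / 0.1250
   = 4.86

The evidence is 4.86 times more likely if C is true than if C is false.
Because LR exceeds 1, E is evidence for C.


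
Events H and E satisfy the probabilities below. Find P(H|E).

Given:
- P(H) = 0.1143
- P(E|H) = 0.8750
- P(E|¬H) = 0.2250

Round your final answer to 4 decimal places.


Bayes' theorem: P(H|E) = P(E|H) × P(H) / P(E)

Step 1: Calculate P(E) using law of total probability
P(E) = P(E|H)P(H) + P(E|¬H)P(¬H)
     = 0.8750 × 0.1143 + 0.2250 × 0.8857
     = 0.10001250 + 0.19928250
     = 0.29929500

Step 2: Apply Bayes' theorem
P(H|E) = P(E|H) × P(H) / P(E)
       = 0.10001250 / 0.29929500
       = 0.3342


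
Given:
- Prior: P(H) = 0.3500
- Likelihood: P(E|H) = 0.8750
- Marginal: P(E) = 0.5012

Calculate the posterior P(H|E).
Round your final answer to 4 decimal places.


Using Bayes' theorem:

P(H|E) = P(E|H) × P(H) / P(E)
       = 0.8750 × 0.3500 / 0.5012
       = 0.30625000 / 0.5012
       = 0.6110

The evidence strengthens our belief in H.
Prior: 0.3500 → Posterior: 0.6110


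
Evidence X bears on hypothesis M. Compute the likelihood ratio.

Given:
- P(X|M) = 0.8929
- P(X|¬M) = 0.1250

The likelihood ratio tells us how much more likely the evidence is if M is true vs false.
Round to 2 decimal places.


Likelihood Ratio (LR) = P(X|M) / P(X|¬M)

LR = 0.8929 / 0.1250
   = 7.14

The evidence is 7.14 times more likely if M is true than if M is false.
Since LR > 1, the evidence supports M over ¬M.


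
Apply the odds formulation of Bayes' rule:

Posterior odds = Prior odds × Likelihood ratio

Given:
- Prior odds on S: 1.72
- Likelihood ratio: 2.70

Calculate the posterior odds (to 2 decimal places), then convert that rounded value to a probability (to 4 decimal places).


Step 1: Calculate posterior odds
Posterior odds = Prior odds × LR
               = 1.72 × 2.70
               = 4.64

Step 2: Convert to probability
P(S|E) = Posterior odds / (1 + Posterior odds)
       = 4.64 / (1 + 4.64)
       = 4.64 / 5.64
       = 0.8227

The evidence increased P(S) from 0.6324 to 0.8227.


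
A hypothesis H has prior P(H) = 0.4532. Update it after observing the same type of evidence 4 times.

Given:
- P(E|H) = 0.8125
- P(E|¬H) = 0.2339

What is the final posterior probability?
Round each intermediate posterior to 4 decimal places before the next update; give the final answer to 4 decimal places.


Sequential Bayesian updating:

Initial prior: P(H) = 0.4532

Update 1:
  P(E) = 0.8125 × 0.4532 + 0.2339 × 0.5468 = 0.36822500 + 0.12789652 = 0.49612152
  P(H|E) = 0.36822500 / 0.49612152 = 0.7422

Update 2:
  P(E) = 0.8125 × 0.7422 + 0.2339 × 0.2578 = 0.60303750 + 0.06029942 = 0.66333692
  P(H|E) = 0.60303750 / 0.66333692 = 0.9091

Update 3:
  P(E) = 0.8125 × 0.9091 + 0.2339 × 0.0909 = 0.73864375 + 0.02126151 = 0.75990526
  P(H|E) = 0.73864375 / 0.75990526 = 0.9720

Update 4:
  P(E) = 0.8125 × 0.9720 + 0.2339 × 0.0280 = 0.78975000 + 0.00654920 = 0.79629920
  P(H|E) = 0.78975000 / 0.79629920 = 0.9918

Final posterior: 0.9918


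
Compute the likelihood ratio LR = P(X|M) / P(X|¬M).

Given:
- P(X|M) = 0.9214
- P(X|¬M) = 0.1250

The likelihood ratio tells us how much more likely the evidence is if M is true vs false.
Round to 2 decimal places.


Likelihood Ratio (LR) = P(X|M) / P(X|¬M)

LR = 0.9214 / 0.1250
   = 7.37

The evidence is 7.37 times more likely if M is true than if M is false.
Because LR exceeds 1, X is evidence for M.


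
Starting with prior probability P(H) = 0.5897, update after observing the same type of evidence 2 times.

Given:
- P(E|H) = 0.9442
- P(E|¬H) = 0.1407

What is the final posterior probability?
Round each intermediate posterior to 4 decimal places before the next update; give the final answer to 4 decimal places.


Sequential Bayesian updating:

Initial prior: P(H) = 0.5897

Update 1:
  P(E) = 0.9442 × 0.5897 + 0.1407 × 0.4103 = 0.55679474 + 0.05772921 = 0.61452395
  P(H|E) = 0.55679474 / 0.61452395 = 0.9061

Update 2:
  P(E) = 0.9442 × 0.9061 + 0.1407 × 0.0939 = 0.85553962 + 0.01321173 = 0.86875135
  P(H|E) = 0.85553962 / 0.86875135 = 0.9848

Final posterior: 0.9848


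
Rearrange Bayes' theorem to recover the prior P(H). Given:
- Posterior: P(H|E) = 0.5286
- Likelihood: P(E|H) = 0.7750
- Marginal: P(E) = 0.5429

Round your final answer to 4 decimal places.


From Bayes' theorem: P(H|E) = P(E|H) × P(H) / P(E)

Rearranging for P(H):
P(H) = P(H|E) × P(E) / P(E|H)
     = 0.5286 × 0.5429 / 0.7750
     = 0.28697694 / 0.7750
     = 0.3703


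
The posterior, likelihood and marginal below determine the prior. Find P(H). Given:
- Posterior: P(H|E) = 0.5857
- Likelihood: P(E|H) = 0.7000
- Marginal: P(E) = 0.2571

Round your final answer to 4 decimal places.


From Bayes' theorem: P(H|E) = P(E|H) × P(H) / P(E)

Rearranging for P(H):
P(H) = P(H|E) × P(E) / P(E|H)
     = 0.5857 × 0.2571 / 0.7000
     = 0.15058347 / 0.7000
     = 0.2151


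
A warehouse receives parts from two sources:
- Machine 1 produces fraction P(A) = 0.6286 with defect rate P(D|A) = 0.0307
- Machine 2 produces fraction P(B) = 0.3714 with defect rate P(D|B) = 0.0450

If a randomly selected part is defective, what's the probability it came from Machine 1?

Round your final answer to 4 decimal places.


Let A = from Machine 1, D = defective

Given:
- P(A) = 0.6286, P(B) = 0.3714
- P(D|A) = 0.0307, P(D|B) = 0.0450

Step 1: Find P(D)
P(D) = P(D|A)P(A) + P(D|B)P(B)
     = 0.0307 × 0.6286 + 0.0450 × 0.3714
     = 0.01929802 + 0.01671300
     = 0.03601102

Step 2: Apply Bayes' theorem
P(A|D) = P(D|A)P(A) / P(D)
       = 0.01929802 / 0.03601102
       = 0.5359


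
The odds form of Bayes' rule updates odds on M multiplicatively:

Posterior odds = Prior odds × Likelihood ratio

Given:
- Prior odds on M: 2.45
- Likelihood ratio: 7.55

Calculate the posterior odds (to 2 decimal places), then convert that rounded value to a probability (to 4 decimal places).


Step 1: Calculate posterior odds
Posterior odds = Prior odds × LR
               = 2.45 × 7.55
               = 18.50

Step 2: Convert to probability
P(M|E) = Posterior odds / (1 + Posterior odds)
       = 18.50 / (1 + 18.50)
       = 18.50 / 19.50
       = 0.9487

The evidence increased P(M) from 0.7101 to 0.9487.


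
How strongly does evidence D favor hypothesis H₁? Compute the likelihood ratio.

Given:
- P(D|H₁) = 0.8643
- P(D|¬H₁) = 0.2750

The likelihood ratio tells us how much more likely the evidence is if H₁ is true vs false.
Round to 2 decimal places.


Likelihood Ratio (LR) = P(D|H₁) / P(D|¬H₁)

LR = 0.8643 / 0.2750
   = 3.14

The evidence is 3.14 times more likely if H₁ is true than if H₁ is false.
Since LR > 1, the evidence supports H₁ over ¬H₁.


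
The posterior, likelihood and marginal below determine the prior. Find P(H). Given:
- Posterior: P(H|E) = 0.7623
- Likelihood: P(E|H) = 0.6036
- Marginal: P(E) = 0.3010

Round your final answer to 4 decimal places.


From Bayes' theorem: P(H|E) = P(E|H) × P(H) / P(E)

Rearranging for P(H):
P(H) = P(H|E) × P(E) / P(E|H)
     = 0.7623 × 0.3010 / 0.6036
     = 0.22945230 / 0.6036
     = 0.3801


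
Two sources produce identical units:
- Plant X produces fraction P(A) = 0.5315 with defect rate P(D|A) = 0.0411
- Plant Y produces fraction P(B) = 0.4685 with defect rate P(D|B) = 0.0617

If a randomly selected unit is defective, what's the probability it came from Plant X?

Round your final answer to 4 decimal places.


Let A = from Plant X, D = defective

Given:
- P(A) = 0.5315, P(B) = 0.4685
- P(D|A) = 0.0411, P(D|B) = 0.0617

Step 1: Find P(D)
P(D) = P(D|A)P(A) + P(D|B)P(B)
     = 0.0411 × 0.5315 + 0.0617 × 0.4685
     = 0.02184465 + 0.02890645
     = 0.05075110

Step 2: Apply Bayes' theorem
P(A|D) = P(D|A)P(A) / P(D)
       = 0.02184465 / 0.05075110
       = 0.4304


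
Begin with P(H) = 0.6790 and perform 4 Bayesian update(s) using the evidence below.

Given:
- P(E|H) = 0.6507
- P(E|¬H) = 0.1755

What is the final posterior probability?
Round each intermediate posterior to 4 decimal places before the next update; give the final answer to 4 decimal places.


Sequential Bayesian updating:

Initial prior: P(H) = 0.6790

Update 1:
  P(E) = 0.6507 × 0.6790 + 0.1755 × 0.3210 = 0.44182530 + 0.05633550 = 0.49816080
  P(H|E) = 0.44182530 / 0.49816080 = 0.8869

Update 2:
  P(E) = 0.6507 × 0.8869 + 0.1755 × 0.1131 = 0.57710583 + 0.01984905 = 0.59695488
  P(H|E) = 0.57710583 / 0.59695488 = 0.9667

Update 3:
  P(E) = 0.6507 × 0.9667 + 0.1755 × 0.0333 = 0.62903169 + 0.00584415 = 0.63487584
  P(H|E) = 0.62903169 / 0.63487584 = 0.9908

Update 4:
  P(E) = 0.6507 × 0.9908 + 0.1755 × 0.0092 = 0.64471356 + 0.00161460 = 0.64632816
  P(H|E) = 0.64471356 / 0.64632816 = 0.9975

Final posterior: 0.9975


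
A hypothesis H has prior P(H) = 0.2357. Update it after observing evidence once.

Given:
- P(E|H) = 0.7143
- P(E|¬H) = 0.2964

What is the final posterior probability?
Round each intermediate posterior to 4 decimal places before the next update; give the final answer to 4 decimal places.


Sequential Bayesian updating:

Initial prior: P(H) = 0.2357

Update 1:
  P(E) = 0.7143 × 0.2357 + 0.2964 × 0.7643 = 0.16836051 + 0.22653852 = 0.39489903
  P(H|E) = 0.16836051 / 0.39489903 = 0.4263

Final posterior: 0.4263


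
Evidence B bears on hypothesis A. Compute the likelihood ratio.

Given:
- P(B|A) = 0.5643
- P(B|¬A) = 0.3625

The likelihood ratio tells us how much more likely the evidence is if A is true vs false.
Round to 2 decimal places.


Likelihood Ratio (LR) = P(B|A) / P(B|¬A)

LR = 0.5643 / 0.3625
   = 1.56

The evidence is 1.56 times more likely if A is true than if A is false.
Since LR > 1, the evidence supports A over ¬A.
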